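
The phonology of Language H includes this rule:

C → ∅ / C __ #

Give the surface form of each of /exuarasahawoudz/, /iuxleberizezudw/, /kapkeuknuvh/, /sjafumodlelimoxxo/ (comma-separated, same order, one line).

exuarasahawoud, iuxleberizezud, kapkeuknuv, sjafumodlelimoxxo

/exuarasahawoudz/: /z/ is the second consonant of a word-final cluster /dz/, so it deletes. → [exuarasahawoud].
/iuxleberizezudw/: /w/ is the second consonant of a word-final cluster /dw/, so it deletes. → [iuxleberizezud].
/kapkeuknuvh/: /h/ is the second consonant of a word-final cluster /vh/, so it deletes. → [kapkeuknuv].
/sjafumodlelimoxxo/: the rule's environment is not met; surfaces unchanged as [sjafumodlelimoxxo].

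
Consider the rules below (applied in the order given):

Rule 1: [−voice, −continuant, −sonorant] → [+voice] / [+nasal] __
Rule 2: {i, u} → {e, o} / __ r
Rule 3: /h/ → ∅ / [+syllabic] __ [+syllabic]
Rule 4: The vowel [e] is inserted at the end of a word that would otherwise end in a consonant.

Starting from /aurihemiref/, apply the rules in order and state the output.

aoriemerefe

Rule 1 (post-nasal voicing): no segment meets the environment; /aurihemiref/ is unchanged.
Rule 2 (pre-rhotic lowering): /u/ is a high vowel immediately before /r/, so it lowers to [o]. /i/ is a high vowel immediately before /r/, so it lowers to [e]. /aurihemiref/ → aorihemeref.
Rule 3 (intervocalic h-deletion): /h/ occurs between vowels /i/ and /e/, so it deletes. /aorihemeref/ → aoriemeref.
Rule 4 (final e-epenthesis): the form ends in the consonant /f/, so [e] is inserted word-finally. /aoriemeref/ → aoriemerefe.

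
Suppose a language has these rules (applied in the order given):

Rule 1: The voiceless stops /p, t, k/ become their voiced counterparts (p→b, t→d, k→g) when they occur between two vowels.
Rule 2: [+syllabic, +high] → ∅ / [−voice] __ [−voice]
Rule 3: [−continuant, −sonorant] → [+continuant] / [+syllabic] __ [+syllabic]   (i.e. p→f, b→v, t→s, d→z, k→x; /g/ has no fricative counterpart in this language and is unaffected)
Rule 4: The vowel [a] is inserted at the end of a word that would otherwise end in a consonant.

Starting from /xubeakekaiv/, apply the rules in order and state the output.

xuveagegaiva

Rule 1 (intervocalic voicing): /k/ is a voiceless stop between vowels /a/ and /e/, so it voices to [g]. /k/ is a voiceless stop between vowels /e/ and /a/, so it voices to [g]. /xubeakekaiv/ → xubeagegaiv.
Rule 2 (high vowel syncope): no segment meets the environment; /xubeagegaiv/ is unchanged.
Rule 3 (intervocalic spirantization): /b/ is a stop between vowels /u/ and /e/, so it spirantizes to the fricative [v]. /xubeagegaiv/ → xuveagegaiv.
Rule 4 (final a-epenthesis): the form ends in the consonant /v/, so [a] is inserted word-finally. /xuveagegaiv/ → xuveagegaiva.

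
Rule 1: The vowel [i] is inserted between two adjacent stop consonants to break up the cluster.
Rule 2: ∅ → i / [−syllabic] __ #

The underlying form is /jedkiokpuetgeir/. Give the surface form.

Rule 1 (stop-cluster i-epenthesis): /d/ and /k/ form a stop–stop cluster, so [i] is inserted between them. /k/ and /p/ form a stop–stop cluster, so [i] is inserted between them. /t/ and /g/ form a stop–stop cluster, so [i] is inserted between them. /jedkiokpuetgeir/ → jedikiokipuetigeir.
Rule 2 (final i-epenthesis): the form ends in the consonant /r/, so [i] is inserted word-finally. /jedikiokipuetigeir/ → jedikiokipuetigeiri.

jedikiokipuetigeiri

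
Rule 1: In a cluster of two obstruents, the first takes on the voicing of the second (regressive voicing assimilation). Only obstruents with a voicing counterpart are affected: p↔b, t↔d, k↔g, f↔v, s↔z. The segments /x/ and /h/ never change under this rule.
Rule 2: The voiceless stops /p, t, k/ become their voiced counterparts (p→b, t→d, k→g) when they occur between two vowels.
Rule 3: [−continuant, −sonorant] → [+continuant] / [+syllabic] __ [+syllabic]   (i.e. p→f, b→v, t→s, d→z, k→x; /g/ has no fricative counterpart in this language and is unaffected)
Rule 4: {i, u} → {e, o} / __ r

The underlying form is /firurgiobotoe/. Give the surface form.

ferorgiovozoe

Rule 1 (regressive voicing assimilation): no segment meets the environment; /firurgiobotoe/ is unchanged.
Rule 2 (intervocalic voicing): /t/ is a voiceless stop between vowels /o/ and /o/, so it voices to [d]. /firurgiobotoe/ → firurgiobodoe.
Rule 3 (intervocalic spirantization): /b/ is a stop between vowels /o/ and /o/, so it spirantizes to the fricative [v]. /d/ is a stop between vowels /o/ and /o/, so it spirantizes to the fricative [z]. /firurgiobodoe/ → firurgiovozoe.
Rule 4 (pre-rhotic lowering): /i/ is a high vowel immediately before /r/, so it lowers to [e]. /u/ is a high vowel immediately before /r/, so it lowers to [o]. /firurgiovozoe/ → ferorgiovozoe.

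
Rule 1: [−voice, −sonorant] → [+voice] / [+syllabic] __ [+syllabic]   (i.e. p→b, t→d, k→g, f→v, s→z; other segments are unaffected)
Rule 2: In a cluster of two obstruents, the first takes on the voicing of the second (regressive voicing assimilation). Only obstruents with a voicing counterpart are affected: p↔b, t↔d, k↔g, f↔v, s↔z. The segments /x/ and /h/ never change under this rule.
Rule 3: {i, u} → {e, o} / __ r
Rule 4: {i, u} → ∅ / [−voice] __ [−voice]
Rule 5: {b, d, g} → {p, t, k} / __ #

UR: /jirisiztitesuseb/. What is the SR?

Rule 1 (intervocalic voicing): /s/ is a voiceless obstruent between vowels /i/ and /i/, so it voices to [z]. /t/ is a voiceless obstruent between vowels /i/ and /e/, so it voices to [d]. /s/ is a voiceless obstruent between vowels /e/ and /u/, so it voices to [z]. /s/ is a voiceless obstruent between vowels /u/ and /e/, so it voices to [z]. /jirisiztitesuseb/ → jiriziztidezuzeb.
Rule 2 (regressive voicing assimilation): /z/ precedes the voiceless obstruent /t/, so it devoices to [s] by assimilation. /jiriziztidezuzeb/ → jirizistidezuzeb.
Rule 3 (pre-rhotic lowering): /i/ is a high vowel immediately before /r/, so it lowers to [e]. /jirizistidezuzeb/ → jerizistidezuzeb.
Rule 4 (high vowel syncope): no segment meets the environment; /jerizistidezuzeb/ is unchanged.
Rule 5 (final devoicing): /b/ is a voiced stop in word-final position, so it devoices to [p]. /jerizistidezuzeb/ → jerizistidezuzep.

jerizistidezuzep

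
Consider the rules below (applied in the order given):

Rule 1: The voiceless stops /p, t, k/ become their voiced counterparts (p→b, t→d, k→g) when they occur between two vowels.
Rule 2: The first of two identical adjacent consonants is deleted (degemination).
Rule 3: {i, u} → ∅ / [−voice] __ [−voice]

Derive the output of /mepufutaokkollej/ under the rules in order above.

mebufudaokolej

Rule 1 (intervocalic voicing): /p/ is a voiceless stop between vowels /e/ and /u/, so it voices to [b]. /t/ is a voiceless stop between vowels /u/ and /a/, so it voices to [d]. /mepufutaokkollej/ → mebufudaokkollej.
Rule 2 (degemination): /kk/ is a geminate; the first /k/ deletes. /ll/ is a geminate; the first /l/ deletes. /mebufudaokkollej/ → mebufudaokolej.
Rule 3 (high vowel syncope): no segment meets the environment; /mebufudaokolej/ is unchanged.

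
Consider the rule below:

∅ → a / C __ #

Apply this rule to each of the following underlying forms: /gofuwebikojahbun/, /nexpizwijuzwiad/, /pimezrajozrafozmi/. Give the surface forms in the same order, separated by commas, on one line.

/gofuwebikojahbun/: the form ends in the consonant /n/, so [a] is inserted word-finally. → [gofuwebikojahbuna].
/nexpizwijuzwiad/: the form ends in the consonant /d/, so [a] is inserted word-finally. → [nexpizwijuzwiada].
/pimezrajozrafozmi/: the rule's environment is not met; surfaces unchanged as [pimezrajozrafozmi].

gofuwebikojahbuna, nexpizwijuzwiada, pimezrajozrafozmi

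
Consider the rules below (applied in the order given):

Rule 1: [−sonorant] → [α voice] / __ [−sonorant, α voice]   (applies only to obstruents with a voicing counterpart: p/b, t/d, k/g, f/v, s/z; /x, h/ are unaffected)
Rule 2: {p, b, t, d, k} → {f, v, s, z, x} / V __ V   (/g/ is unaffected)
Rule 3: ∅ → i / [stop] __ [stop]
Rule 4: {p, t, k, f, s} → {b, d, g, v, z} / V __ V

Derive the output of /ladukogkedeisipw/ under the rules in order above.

Rule 1 (regressive voicing assimilation): /g/ precedes the voiceless obstruent /k/, so it devoices to [k] by assimilation. /ladukogkedeisipw/ → ladukokkedeisipw.
Rule 2 (intervocalic spirantization): /d/ is a stop between vowels /a/ and /u/, so it spirantizes to the fricative [z]. /k/ is a stop between vowels /u/ and /o/, so it spirantizes to the fricative [x]. /d/ is a stop between vowels /e/ and /e/, so it spirantizes to the fricative [z]. /ladukokkedeisipw/ → lazuxokkezeisipw.
Rule 3 (stop-cluster i-epenthesis): /k/ and /k/ form a stop–stop cluster, so [i] is inserted between them. /lazuxokkezeisipw/ → lazuxokikezeisipw.
Rule 4 (intervocalic voicing): /k/ is a voiceless obstruent between vowels /o/ and /i/, so it voices to [g]. /k/ is a voiceless obstruent between vowels /i/ and /e/, so it voices to [g]. /s/ is a voiceless obstruent between vowels /i/ and /i/, so it voices to [z]. /lazuxokikezeisipw/ → lazuxogigezeizipw.

lazuxogigezeizipw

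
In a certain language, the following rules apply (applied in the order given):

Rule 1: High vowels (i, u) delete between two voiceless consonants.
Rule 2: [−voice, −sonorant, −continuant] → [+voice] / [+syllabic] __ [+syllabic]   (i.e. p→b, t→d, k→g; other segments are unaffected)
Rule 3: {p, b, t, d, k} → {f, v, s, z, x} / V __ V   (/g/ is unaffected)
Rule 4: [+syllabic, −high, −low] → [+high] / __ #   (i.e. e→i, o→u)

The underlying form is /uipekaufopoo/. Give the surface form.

uivegaufovou

Rule 1 (high vowel syncope): no segment meets the environment; /uipekaufopoo/ is unchanged.
Rule 2 (intervocalic voicing): /p/ is a voiceless stop between vowels /i/ and /e/, so it voices to [b]. /k/ is a voiceless stop between vowels /e/ and /a/, so it voices to [g]. /p/ is a voiceless stop between vowels /o/ and /o/, so it voices to [b]. /uipekaufopoo/ → uibegaufoboo.
Rule 3 (intervocalic spirantization): /b/ is a stop between vowels /i/ and /e/, so it spirantizes to the fricative [v]. /b/ is a stop between vowels /o/ and /o/, so it spirantizes to the fricative [v]. /uibegaufoboo/ → uivegaufovoo.
Rule 4 (final vowel raising): /o/ is a mid vowel in word-final position, so it raises to [u]. /uivegaufovoo/ → uivegaufovou.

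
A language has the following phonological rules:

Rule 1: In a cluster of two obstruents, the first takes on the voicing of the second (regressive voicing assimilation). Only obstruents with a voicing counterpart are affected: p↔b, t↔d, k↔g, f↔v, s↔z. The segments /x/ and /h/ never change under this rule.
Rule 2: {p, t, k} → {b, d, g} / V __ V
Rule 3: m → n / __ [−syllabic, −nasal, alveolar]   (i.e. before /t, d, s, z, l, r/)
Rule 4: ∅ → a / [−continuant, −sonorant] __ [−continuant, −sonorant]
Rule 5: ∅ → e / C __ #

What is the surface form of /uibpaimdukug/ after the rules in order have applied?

Rule 1 (regressive voicing assimilation): /b/ precedes the voiceless obstruent /p/, so it devoices to [p] by assimilation. /uibpaimdukug/ → uippaimdukug.
Rule 2 (intervocalic voicing): /k/ is a voiceless stop between vowels /u/ and /u/, so it voices to [g]. /uippaimdukug/ → uippaimdugug.
Rule 3 (nasal place assimilation): /m/ precedes the alveolar consonant /d/, so it assimilates in place to [n]. /uippaimdugug/ → uippaindugug.
Rule 4 (stop-cluster a-epenthesis): /p/ and /p/ form a stop–stop cluster, so [a] is inserted between them. /uippaindugug/ → uipapaindugug.
Rule 5 (final e-epenthesis): the form ends in the consonant /g/, so [e] is inserted word-finally. /uipapaindugug/ → uipapainduguge.

uipapainduguge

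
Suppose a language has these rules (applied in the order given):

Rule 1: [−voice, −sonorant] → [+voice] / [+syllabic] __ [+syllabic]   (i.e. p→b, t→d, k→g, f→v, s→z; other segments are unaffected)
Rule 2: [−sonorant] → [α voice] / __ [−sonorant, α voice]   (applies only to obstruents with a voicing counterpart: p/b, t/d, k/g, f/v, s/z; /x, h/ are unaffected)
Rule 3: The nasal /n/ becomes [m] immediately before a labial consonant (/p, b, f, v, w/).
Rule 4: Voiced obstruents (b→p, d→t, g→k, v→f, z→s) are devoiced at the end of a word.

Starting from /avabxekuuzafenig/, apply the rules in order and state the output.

avapxeguuzavenik

Rule 1 (intervocalic voicing): /k/ is a voiceless obstruent between vowels /e/ and /u/, so it voices to [g]. /f/ is a voiceless obstruent between vowels /a/ and /e/, so it voices to [v]. /avabxekuuzafenig/ → avabxeguuzavenig.
Rule 2 (regressive voicing assimilation): /b/ precedes the voiceless obstruent /x/, so it devoices to [p] by assimilation. /avabxeguuzavenig/ → avapxeguuzavenig.
Rule 3 (nasal place assimilation): no segment meets the environment; /avapxeguuzavenig/ is unchanged.
Rule 4 (final devoicing): /g/ is a voiced obstruent in word-final position, so it devoices to [k]. /avapxeguuzavenig/ → avapxeguuzavenik.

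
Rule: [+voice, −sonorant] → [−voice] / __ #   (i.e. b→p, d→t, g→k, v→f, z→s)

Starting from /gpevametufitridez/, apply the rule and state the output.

gpevametufitrides

/z/ is a voiced obstruent in word-final position, so it devoices to [s].
Surface form: [gpevametufitrides].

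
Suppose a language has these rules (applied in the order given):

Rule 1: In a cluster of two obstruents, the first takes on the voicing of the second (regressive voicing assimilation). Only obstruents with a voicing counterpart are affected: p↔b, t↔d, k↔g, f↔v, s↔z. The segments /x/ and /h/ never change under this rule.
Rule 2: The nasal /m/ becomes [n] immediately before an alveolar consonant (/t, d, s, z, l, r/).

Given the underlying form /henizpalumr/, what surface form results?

Rule 1 (regressive voicing assimilation): /z/ precedes the voiceless obstruent /p/, so it devoices to [s] by assimilation. /henizpalumr/ → henispalumr.
Rule 2 (nasal place assimilation): /m/ precedes the alveolar consonant /r/, so it assimilates in place to [n]. /henispalumr/ → henispalunr.

henispalunr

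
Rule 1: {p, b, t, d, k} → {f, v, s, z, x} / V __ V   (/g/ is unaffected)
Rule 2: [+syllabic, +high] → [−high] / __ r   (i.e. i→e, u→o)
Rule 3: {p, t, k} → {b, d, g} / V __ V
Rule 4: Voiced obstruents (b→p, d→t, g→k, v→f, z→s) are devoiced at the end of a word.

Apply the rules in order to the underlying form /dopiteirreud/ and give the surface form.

Rule 1 (intervocalic spirantization): /p/ is a stop between vowels /o/ and /i/, so it spirantizes to the fricative [f]. /t/ is a stop between vowels /i/ and /e/, so it spirantizes to the fricative [s]. /dopiteirreud/ → dofiseirreud.
Rule 2 (pre-rhotic lowering): /i/ is a high vowel immediately before /r/, so it lowers to [e]. /dofiseirreud/ → dofiseerreud.
Rule 3 (intervocalic voicing): no segment meets the environment; /dofiseerreud/ is unchanged.
Rule 4 (final devoicing): /d/ is a voiced obstruent in word-final position, so it devoices to [t]. /dofiseerreud/ → dofiseerreut.

dofiseerreut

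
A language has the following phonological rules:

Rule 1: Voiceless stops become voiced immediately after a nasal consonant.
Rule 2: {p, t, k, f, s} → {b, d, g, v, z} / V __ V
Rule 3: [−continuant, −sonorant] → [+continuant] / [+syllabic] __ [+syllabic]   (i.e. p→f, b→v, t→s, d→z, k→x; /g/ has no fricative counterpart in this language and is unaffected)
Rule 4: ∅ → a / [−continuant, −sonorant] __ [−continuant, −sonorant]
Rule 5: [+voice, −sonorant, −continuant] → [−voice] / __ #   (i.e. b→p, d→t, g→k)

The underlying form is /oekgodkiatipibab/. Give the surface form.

Rule 1 (post-nasal voicing): no segment meets the environment; /oekgodkiatipibab/ is unchanged.
Rule 2 (intervocalic voicing): /t/ is a voiceless obstruent between vowels /a/ and /i/, so it voices to [d]. /p/ is a voiceless obstruent between vowels /i/ and /i/, so it voices to [b]. /oekgodkiatipibab/ → oekgodkiadibibab.
Rule 3 (intervocalic spirantization): /d/ is a stop between vowels /a/ and /i/, so it spirantizes to the fricative [z]. /b/ is a stop between vowels /i/ and /i/, so it spirantizes to the fricative [v]. /b/ is a stop between vowels /i/ and /a/, so it spirantizes to the fricative [v]. /oekgodkiadibibab/ → oekgodkiazivivab.
Rule 4 (stop-cluster a-epenthesis): /k/ and /g/ form a stop–stop cluster, so [a] is inserted between them. /d/ and /k/ form a stop–stop cluster, so [a] is inserted between them. /oekgodkiazivivab/ → oekagodakiazivivab.
Rule 5 (final devoicing): /b/ is a voiced stop in word-final position, so it devoices to [p]. /oekagodakiazivivab/ → oekagodakiazivivap.

oekagodakiazivivap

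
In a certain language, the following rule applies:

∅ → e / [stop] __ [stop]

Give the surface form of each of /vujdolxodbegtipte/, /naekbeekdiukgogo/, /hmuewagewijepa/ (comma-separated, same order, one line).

/vujdolxodbegtipte/: /d/ and /b/ form a stop–stop cluster, so [e] is inserted between them. /g/ and /t/ form a stop–stop cluster, so [e] is inserted between them. /p/ and /t/ form a stop–stop cluster, so [e] is inserted between them. → [vujdolxodebegetipete].
/naekbeekdiukgogo/: /k/ and /b/ form a stop–stop cluster, so [e] is inserted between them. /k/ and /d/ form a stop–stop cluster, so [e] is inserted between them. /k/ and /g/ form a stop–stop cluster, so [e] is inserted between them. → [naekebeekediukegogo].
/hmuewagewijepa/: the rule's environment is not met; surfaces unchanged as [hmuewagewijepa].

vujdolxodebegetipete, naekebeekediukegogo, hmuewagewijepa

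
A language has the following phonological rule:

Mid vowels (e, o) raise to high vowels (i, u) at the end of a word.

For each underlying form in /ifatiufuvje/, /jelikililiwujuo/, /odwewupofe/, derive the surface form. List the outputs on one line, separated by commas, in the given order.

/ifatiufuvje/: /e/ is a mid vowel in word-final position, so it raises to [i]. → [ifatiufuvji].
/jelikililiwujuo/: /o/ is a mid vowel in word-final position, so it raises to [u]. → [jelikililiwujuu].
/odwewupofe/: /e/ is a mid vowel in word-final position, so it raises to [i]. → [odwewupofi].

ifatiufuvji, jelikililiwujuu, odwewupofi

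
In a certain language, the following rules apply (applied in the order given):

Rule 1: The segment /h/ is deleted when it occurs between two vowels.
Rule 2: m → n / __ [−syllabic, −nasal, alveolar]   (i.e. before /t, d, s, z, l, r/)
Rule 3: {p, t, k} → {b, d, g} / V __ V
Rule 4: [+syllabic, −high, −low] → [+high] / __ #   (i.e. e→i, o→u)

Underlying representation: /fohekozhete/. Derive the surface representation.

Rule 1 (intervocalic h-deletion): /h/ occurs between vowels /o/ and /e/, so it deletes. /fohekozhete/ → foekozhete.
Rule 2 (nasal place assimilation): no segment meets the environment; /foekozhete/ is unchanged.
Rule 3 (intervocalic voicing): /k/ is a voiceless stop between vowels /e/ and /o/, so it voices to [g]. /t/ is a voiceless stop between vowels /e/ and /e/, so it voices to [d]. /foekozhete/ → foegozhede.
Rule 4 (final vowel raising): /e/ is a mid vowel in word-final position, so it raises to [i]. /foegozhede/ → foegozhedi.

foegozhedi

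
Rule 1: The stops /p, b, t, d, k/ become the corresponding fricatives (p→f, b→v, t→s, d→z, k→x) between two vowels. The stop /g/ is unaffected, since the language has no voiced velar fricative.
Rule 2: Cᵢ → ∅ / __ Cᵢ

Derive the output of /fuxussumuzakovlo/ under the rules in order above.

Rule 1 (intervocalic spirantization): /k/ is a stop between vowels /a/ and /o/, so it spirantizes to the fricative [x]. /fuxussumuzakovlo/ → fuxussumuzaxovlo.
Rule 2 (degemination): /ss/ is a geminate; the first /s/ deletes. /fuxussumuzaxovlo/ → fuxusumuzaxovlo.

fuxusumuzaxovlo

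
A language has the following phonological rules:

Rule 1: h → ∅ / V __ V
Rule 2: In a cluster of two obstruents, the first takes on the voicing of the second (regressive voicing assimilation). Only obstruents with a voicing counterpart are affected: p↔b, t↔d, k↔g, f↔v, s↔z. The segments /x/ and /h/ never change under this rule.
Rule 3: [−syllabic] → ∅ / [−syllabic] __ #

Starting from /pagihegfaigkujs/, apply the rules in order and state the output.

pagiekfaikkuj

Rule 1 (intervocalic h-deletion): /h/ occurs between vowels /i/ and /e/, so it deletes. /pagihegfaigkujs/ → pagiegfaigkujs.
Rule 2 (regressive voicing assimilation): /g/ precedes the voiceless obstruent /f/, so it devoices to [k] by assimilation. /g/ precedes the voiceless obstruent /k/, so it devoices to [k] by assimilation. /pagiegfaigkujs/ → pagiekfaikkujs.
Rule 3 (final cluster simplification): /s/ is the second consonant of a word-final cluster /js/, so it deletes. /pagiekfaikkujs/ → pagiekfaikkuj.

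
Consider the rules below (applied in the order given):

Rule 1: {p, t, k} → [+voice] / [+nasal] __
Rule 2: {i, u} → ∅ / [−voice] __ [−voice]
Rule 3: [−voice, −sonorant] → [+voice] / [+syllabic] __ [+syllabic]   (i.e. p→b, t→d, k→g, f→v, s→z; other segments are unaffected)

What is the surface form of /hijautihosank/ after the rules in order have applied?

Rule 1 (post-nasal voicing): /k/ is a voiceless stop immediately after the nasal /n/, so it voices to [g]. /hijautihosank/ → hijautihosang.
Rule 2 (high vowel syncope): /i/ is a high vowel flanked by voiceless consonants /t/ and /h/, so it deletes. /hijautihosang/ → hijauthosang.
Rule 3 (intervocalic voicing): /s/ is a voiceless obstruent between vowels /o/ and /a/, so it voices to [z]. /hijauthosang/ → hijauthozang.

hijauthozang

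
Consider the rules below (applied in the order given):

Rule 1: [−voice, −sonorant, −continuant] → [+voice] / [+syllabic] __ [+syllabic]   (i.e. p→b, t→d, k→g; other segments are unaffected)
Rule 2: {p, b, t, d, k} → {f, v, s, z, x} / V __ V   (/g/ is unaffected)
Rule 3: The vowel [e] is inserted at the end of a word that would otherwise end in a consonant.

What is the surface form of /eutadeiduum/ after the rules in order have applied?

euzazeizuume

Rule 1 (intervocalic voicing): /t/ is a voiceless stop between vowels /u/ and /a/, so it voices to [d]. /eutadeiduum/ → eudadeiduum.
Rule 2 (intervocalic spirantization): /d/ is a stop between vowels /u/ and /a/, so it spirantizes to the fricative [z]. /d/ is a stop between vowels /a/ and /e/, so it spirantizes to the fricative [z]. /d/ is a stop between vowels /i/ and /u/, so it spirantizes to the fricative [z]. /eudadeiduum/ → euzazeizuum.
Rule 3 (final e-epenthesis): the form ends in the consonant /m/, so [e] is inserted word-finally. /euzazeizuum/ → euzazeizuume.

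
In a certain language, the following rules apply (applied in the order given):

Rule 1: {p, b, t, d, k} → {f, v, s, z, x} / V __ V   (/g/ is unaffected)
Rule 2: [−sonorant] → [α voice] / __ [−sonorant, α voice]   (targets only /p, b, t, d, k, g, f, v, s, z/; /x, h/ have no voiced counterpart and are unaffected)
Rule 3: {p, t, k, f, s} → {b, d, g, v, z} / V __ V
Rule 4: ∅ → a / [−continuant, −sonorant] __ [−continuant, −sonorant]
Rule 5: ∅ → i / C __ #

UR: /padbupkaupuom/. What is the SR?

Rule 1 (intervocalic spirantization): /p/ is a stop between vowels /u/ and /u/, so it spirantizes to the fricative [f]. /padbupkaupuom/ → padbupkaufuom.
Rule 2 (regressive voicing assimilation): no segment meets the environment; /padbupkaufuom/ is unchanged.
Rule 3 (intervocalic voicing): /f/ is a voiceless obstruent between vowels /u/ and /u/, so it voices to [v]. /padbupkaufuom/ → padbupkauvuom.
Rule 4 (stop-cluster a-epenthesis): /d/ and /b/ form a stop–stop cluster, so [a] is inserted between them. /p/ and /k/ form a stop–stop cluster, so [a] is inserted between them. /padbupkauvuom/ → padabupakauvuom.
Rule 5 (final i-epenthesis): the form ends in the consonant /m/, so [i] is inserted word-finally. /padabupakauvuom/ → padabupakauvuomi.

padabupakauvuomi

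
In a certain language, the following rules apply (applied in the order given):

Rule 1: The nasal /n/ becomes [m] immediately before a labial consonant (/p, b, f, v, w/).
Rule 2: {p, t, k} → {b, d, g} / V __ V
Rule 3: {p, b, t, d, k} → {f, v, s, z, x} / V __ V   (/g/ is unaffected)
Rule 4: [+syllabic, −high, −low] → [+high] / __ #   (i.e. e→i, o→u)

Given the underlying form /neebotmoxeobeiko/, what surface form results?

neevotmoxeoveigu

Rule 1 (nasal place assimilation): no segment meets the environment; /neebotmoxeobeiko/ is unchanged.
Rule 2 (intervocalic voicing): /k/ is a voiceless stop between vowels /i/ and /o/, so it voices to [g]. /neebotmoxeobeiko/ → neebotmoxeobeigo.
Rule 3 (intervocalic spirantization): /b/ is a stop between vowels /e/ and /o/, so it spirantizes to the fricative [v]. /b/ is a stop between vowels /o/ and /e/, so it spirantizes to the fricative [v]. /neebotmoxeobeigo/ → neevotmoxeoveigo.
Rule 4 (final vowel raising): /o/ is a mid vowel in word-final position, so it raises to [u]. /neevotmoxeoveigo/ → neevotmoxeoveigu.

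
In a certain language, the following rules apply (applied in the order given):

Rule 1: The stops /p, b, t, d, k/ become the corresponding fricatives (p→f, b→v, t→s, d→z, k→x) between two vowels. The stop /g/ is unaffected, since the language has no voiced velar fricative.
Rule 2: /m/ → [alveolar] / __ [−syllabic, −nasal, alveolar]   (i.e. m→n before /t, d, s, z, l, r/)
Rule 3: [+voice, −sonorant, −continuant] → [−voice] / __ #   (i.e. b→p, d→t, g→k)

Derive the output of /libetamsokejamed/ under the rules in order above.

Rule 1 (intervocalic spirantization): /b/ is a stop between vowels /i/ and /e/, so it spirantizes to the fricative [v]. /t/ is a stop between vowels /e/ and /a/, so it spirantizes to the fricative [s]. /k/ is a stop between vowels /o/ and /e/, so it spirantizes to the fricative [x]. /libetamsokejamed/ → livesamsoxejamed.
Rule 2 (nasal place assimilation): /m/ precedes the alveolar consonant /s/, so it assimilates in place to [n]. /livesamsoxejamed/ → livesansoxejamed.
Rule 3 (final devoicing): /d/ is a voiced stop in word-final position, so it devoices to [t]. /livesansoxejamed/ → livesansoxejamet.

livesansoxejamet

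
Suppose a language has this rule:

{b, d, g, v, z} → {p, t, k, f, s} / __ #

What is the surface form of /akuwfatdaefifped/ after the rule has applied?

/d/ is a voiced obstruent in word-final position, so it devoices to [t].
Surface form: [akuwfatdaefifpet].

akuwfatdaefifpet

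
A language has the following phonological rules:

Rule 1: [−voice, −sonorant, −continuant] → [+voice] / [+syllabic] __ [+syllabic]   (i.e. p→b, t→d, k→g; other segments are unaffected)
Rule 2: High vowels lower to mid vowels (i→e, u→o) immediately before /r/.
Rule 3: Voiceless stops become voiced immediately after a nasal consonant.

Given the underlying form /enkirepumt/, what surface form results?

engerebumd

Rule 1 (intervocalic voicing): /p/ is a voiceless stop between vowels /e/ and /u/, so it voices to [b]. /enkirepumt/ → enkirebumt.
Rule 2 (pre-rhotic lowering): /i/ is a high vowel immediately before /r/, so it lowers to [e]. /enkirebumt/ → enkerebumt.
Rule 3 (post-nasal voicing): /k/ is a voiceless stop immediately after the nasal /n/, so it voices to [g]. /t/ is a voiceless stop immediately after the nasal /m/, so it voices to [d]. /enkerebumt/ → engerebumd.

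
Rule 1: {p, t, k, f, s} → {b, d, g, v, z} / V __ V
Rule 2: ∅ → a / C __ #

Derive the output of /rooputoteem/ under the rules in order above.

roobudodeema

Rule 1 (intervocalic voicing): /p/ is a voiceless obstruent between vowels /o/ and /u/, so it voices to [b]. /t/ is a voiceless obstruent between vowels /u/ and /o/, so it voices to [d]. /t/ is a voiceless obstruent between vowels /o/ and /e/, so it voices to [d]. /rooputoteem/ → roobudodeem.
Rule 2 (final a-epenthesis): the form ends in the consonant /m/, so [a] is inserted word-finally. /roobudodeem/ → roobudodeema.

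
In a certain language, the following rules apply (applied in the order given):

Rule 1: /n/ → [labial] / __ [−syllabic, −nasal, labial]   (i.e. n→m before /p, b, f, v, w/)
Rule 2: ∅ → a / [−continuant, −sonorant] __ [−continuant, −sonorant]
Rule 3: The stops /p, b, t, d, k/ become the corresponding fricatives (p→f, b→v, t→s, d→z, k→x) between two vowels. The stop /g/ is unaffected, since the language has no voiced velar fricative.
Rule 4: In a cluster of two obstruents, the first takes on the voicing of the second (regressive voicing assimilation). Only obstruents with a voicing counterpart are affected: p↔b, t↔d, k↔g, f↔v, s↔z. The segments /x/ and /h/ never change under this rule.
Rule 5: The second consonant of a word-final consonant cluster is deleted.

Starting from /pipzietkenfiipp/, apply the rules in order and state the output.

pibziesaxemfiifap

Rule 1 (nasal place assimilation): /n/ precedes the labial consonant /f/, so it assimilates in place to [m]. /pipzietkenfiipp/ → pipzietkemfiipp.
Rule 2 (stop-cluster a-epenthesis): /t/ and /k/ form a stop–stop cluster, so [a] is inserted between them. /p/ and /p/ form a stop–stop cluster, so [a] is inserted between them. /pipzietkemfiipp/ → pipzietakemfiipap.
Rule 3 (intervocalic spirantization): /t/ is a stop between vowels /e/ and /a/, so it spirantizes to the fricative [s]. /k/ is a stop between vowels /a/ and /e/, so it spirantizes to the fricative [x]. /p/ is a stop between vowels /i/ and /a/, so it spirantizes to the fricative [f]. /pipzietakemfiipap/ → pipziesaxemfiifap.
Rule 4 (regressive voicing assimilation): /p/ precedes the voiced obstruent /z/, so it voices to [b] by assimilation. /pipziesaxemfiifap/ → pibziesaxemfiifap.
Rule 5 (final cluster simplification): no segment meets the environment; /pibziesaxemfiifap/ is unchanged.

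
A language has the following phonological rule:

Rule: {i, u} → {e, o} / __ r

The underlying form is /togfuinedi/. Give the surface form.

togfuinedi

No segment of /togfuinedi/ meets the structural description of the rule, so the form surfaces unchanged.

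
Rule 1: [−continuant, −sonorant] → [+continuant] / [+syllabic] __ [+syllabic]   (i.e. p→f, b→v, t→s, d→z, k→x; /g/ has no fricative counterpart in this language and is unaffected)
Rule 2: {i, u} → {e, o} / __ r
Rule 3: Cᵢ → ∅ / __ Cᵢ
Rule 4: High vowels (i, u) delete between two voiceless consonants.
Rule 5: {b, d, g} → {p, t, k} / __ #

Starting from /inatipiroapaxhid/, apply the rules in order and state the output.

Rule 1 (intervocalic spirantization): /t/ is a stop between vowels /a/ and /i/, so it spirantizes to the fricative [s]. /p/ is a stop between vowels /i/ and /i/, so it spirantizes to the fricative [f]. /p/ is a stop between vowels /a/ and /a/, so it spirantizes to the fricative [f]. /inatipiroapaxhid/ → inasifiroafaxhid.
Rule 2 (pre-rhotic lowering): /i/ is a high vowel immediately before /r/, so it lowers to [e]. /inasifiroafaxhid/ → inasiferoafaxhid.
Rule 3 (degemination): no segment meets the environment; /inasiferoafaxhid/ is unchanged.
Rule 4 (high vowel syncope): /i/ is a high vowel flanked by voiceless consonants /s/ and /f/, so it deletes. /inasiferoafaxhid/ → inasferoafaxhid.
Rule 5 (final devoicing): /d/ is a voiced stop in word-final position, so it devoices to [t]. /inasferoafaxhid/ → inasferoafaxhit.

inasferoafaxhit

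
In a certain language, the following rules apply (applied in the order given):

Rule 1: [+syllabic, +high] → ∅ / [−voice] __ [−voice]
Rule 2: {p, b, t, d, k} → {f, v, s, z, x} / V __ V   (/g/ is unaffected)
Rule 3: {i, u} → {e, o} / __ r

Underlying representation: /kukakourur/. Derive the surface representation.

kkaxooror

Rule 1 (high vowel syncope): /u/ is a high vowel flanked by voiceless consonants /k/ and /k/, so it deletes. /kukakourur/ → kkakourur.
Rule 2 (intervocalic spirantization): /k/ is a stop between vowels /a/ and /o/, so it spirantizes to the fricative [x]. /kkakourur/ → kkaxourur.
Rule 3 (pre-rhotic lowering): /u/ is a high vowel immediately before /r/, so it lowers to [o]. /u/ is a high vowel immediately before /r/, so it lowers to [o]. /kkaxourur/ → kkaxooror.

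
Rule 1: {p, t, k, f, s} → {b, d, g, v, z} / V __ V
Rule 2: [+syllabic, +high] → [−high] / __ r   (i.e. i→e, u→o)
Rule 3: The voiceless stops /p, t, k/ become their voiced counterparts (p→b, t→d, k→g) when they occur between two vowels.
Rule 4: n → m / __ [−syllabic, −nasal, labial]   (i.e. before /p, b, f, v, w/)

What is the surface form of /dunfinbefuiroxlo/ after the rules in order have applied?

dumfimbevueroxlo

Rule 1 (intervocalic voicing): /f/ is a voiceless obstruent between vowels /e/ and /u/, so it voices to [v]. /dunfinbefuiroxlo/ → dunfinbevuiroxlo.
Rule 2 (pre-rhotic lowering): /i/ is a high vowel immediately before /r/, so it lowers to [e]. /dunfinbevuiroxlo/ → dunfinbevueroxlo.
Rule 3 (intervocalic voicing): no segment meets the environment; /dunfinbevueroxlo/ is unchanged.
Rule 4 (nasal place assimilation): /n/ precedes the labial consonant /f/, so it assimilates in place to [m]. /n/ precedes the labial consonant /b/, so it assimilates in place to [m]. /dunfinbevueroxlo/ → dumfimbevueroxlo.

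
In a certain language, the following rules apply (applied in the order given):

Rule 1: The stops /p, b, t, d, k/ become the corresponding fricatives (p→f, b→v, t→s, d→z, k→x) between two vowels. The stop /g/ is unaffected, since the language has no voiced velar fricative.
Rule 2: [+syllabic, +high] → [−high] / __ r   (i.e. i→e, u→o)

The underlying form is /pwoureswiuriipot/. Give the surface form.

Rule 1 (intervocalic spirantization): /p/ is a stop between vowels /i/ and /o/, so it spirantizes to the fricative [f]. /pwoureswiuriipot/ → pwoureswiuriifot.
Rule 2 (pre-rhotic lowering): /u/ is a high vowel immediately before /r/, so it lowers to [o]. /u/ is a high vowel immediately before /r/, so it lowers to [o]. /pwoureswiuriifot/ → pwooreswioriifot.

pwooreswioriifot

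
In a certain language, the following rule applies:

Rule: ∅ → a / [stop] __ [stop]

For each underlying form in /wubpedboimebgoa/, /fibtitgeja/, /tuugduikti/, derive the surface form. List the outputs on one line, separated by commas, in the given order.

wubapedaboimebagoa, fibatitageja, tuugaduikati

/wubpedboimebgoa/: /b/ and /p/ form a stop–stop cluster, so [a] is inserted between them. /d/ and /b/ form a stop–stop cluster, so [a] is inserted between them. /b/ and /g/ form a stop–stop cluster, so [a] is inserted between them. → [wubapedaboimebagoa].
/fibtitgeja/: /b/ and /t/ form a stop–stop cluster, so [a] is inserted between them. /t/ and /g/ form a stop–stop cluster, so [a] is inserted between them. → [fibatitageja].
/tuugduikti/: /g/ and /d/ form a stop–stop cluster, so [a] is inserted between them. /k/ and /t/ form a stop–stop cluster, so [a] is inserted between them. → [tuugaduikati].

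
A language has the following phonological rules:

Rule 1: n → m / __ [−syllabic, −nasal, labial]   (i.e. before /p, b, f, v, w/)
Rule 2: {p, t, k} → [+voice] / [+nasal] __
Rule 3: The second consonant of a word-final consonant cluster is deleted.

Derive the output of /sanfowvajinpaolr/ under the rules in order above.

samfowvajimbaol

Rule 1 (nasal place assimilation): /n/ precedes the labial consonant /f/, so it assimilates in place to [m]. /n/ precedes the labial consonant /p/, so it assimilates in place to [m]. /sanfowvajinpaolr/ → samfowvajimpaolr.
Rule 2 (post-nasal voicing): /p/ is a voiceless stop immediately after the nasal /m/, so it voices to [b]. /samfowvajimpaolr/ → samfowvajimbaolr.
Rule 3 (final cluster simplification): /r/ is the second consonant of a word-final cluster /lr/, so it deletes. /samfowvajimbaolr/ → samfowvajimbaol.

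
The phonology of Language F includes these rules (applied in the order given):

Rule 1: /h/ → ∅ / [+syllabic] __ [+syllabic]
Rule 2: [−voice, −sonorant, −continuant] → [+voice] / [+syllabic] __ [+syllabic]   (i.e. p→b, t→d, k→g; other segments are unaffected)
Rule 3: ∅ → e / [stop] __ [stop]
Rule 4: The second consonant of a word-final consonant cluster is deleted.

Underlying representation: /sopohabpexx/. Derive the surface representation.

soboabepex

Rule 1 (intervocalic h-deletion): /h/ occurs between vowels /o/ and /a/, so it deletes. /sopohabpexx/ → sopoabpexx.
Rule 2 (intervocalic voicing): /p/ is a voiceless stop between vowels /o/ and /o/, so it voices to [b]. /sopoabpexx/ → soboabpexx.
Rule 3 (stop-cluster e-epenthesis): /b/ and /p/ form a stop–stop cluster, so [e] is inserted between them. /soboabpexx/ → soboabepexx.
Rule 4 (final cluster simplification): /x/ is the second consonant of a word-final cluster /xx/, so it deletes. /soboabepexx/ → soboabepex.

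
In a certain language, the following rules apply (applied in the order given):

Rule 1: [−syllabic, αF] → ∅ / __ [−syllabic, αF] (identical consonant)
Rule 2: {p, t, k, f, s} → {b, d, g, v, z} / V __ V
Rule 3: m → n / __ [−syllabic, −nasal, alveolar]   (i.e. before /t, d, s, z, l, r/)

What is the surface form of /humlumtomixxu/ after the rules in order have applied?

Rule 1 (degemination): /xx/ is a geminate; the first /x/ deletes. /humlumtomixxu/ → humlumtomixu.
Rule 2 (intervocalic voicing): no segment meets the environment; /humlumtomixu/ is unchanged.
Rule 3 (nasal place assimilation): /m/ precedes the alveolar consonant /l/, so it assimilates in place to [n]. /m/ precedes the alveolar consonant /t/, so it assimilates in place to [n]. /humlumtomixu/ → hunluntomixu.

hunluntomixu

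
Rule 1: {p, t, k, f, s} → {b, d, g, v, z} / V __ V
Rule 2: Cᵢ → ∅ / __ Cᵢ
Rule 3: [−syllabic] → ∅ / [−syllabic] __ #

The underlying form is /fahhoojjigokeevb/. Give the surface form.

fahoojigogeev

Rule 1 (intervocalic voicing): /k/ is a voiceless obstruent between vowels /o/ and /e/, so it voices to [g]. /fahhoojjigokeevb/ → fahhoojjigogeevb.
Rule 2 (degemination): /hh/ is a geminate; the first /h/ deletes. /jj/ is a geminate; the first /j/ deletes. /fahhoojjigogeevb/ → fahoojigogeevb.
Rule 3 (final cluster simplification): /b/ is the second consonant of a word-final cluster /vb/, so it deletes. /fahoojigogeevb/ → fahoojigogeev.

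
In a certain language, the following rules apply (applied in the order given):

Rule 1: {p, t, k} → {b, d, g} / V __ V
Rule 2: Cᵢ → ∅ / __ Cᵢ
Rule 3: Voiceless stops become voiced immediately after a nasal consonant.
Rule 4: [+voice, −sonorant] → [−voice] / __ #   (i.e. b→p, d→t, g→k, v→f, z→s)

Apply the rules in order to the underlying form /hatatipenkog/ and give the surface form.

Rule 1 (intervocalic voicing): /t/ is a voiceless stop between vowels /a/ and /a/, so it voices to [d]. /t/ is a voiceless stop between vowels /a/ and /i/, so it voices to [d]. /p/ is a voiceless stop between vowels /i/ and /e/, so it voices to [b]. /hatatipenkog/ → hadadibenkog.
Rule 2 (degemination): no segment meets the environment; /hadadibenkog/ is unchanged.
Rule 3 (post-nasal voicing): /k/ is a voiceless stop immediately after the nasal /n/, so it voices to [g]. /hadadibenkog/ → hadadibengog.
Rule 4 (final devoicing): /g/ is a voiced obstruent in word-final position, so it devoices to [k]. /hadadibengog/ → hadadibengok.

hadadibengok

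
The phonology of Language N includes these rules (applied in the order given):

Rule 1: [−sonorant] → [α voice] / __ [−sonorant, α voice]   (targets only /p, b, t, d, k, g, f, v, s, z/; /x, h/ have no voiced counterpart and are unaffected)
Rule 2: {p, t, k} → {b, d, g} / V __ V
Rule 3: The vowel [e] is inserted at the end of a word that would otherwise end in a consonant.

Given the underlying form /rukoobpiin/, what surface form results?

Rule 1 (regressive voicing assimilation): /b/ precedes the voiceless obstruent /p/, so it devoices to [p] by assimilation. /rukoobpiin/ → rukooppiin.
Rule 2 (intervocalic voicing): /k/ is a voiceless stop between vowels /u/ and /o/, so it voices to [g]. /rukooppiin/ → rugooppiin.
Rule 3 (final e-epenthesis): the form ends in the consonant /n/, so [e] is inserted word-finally. /rugooppiin/ → rugooppiine.

rugooppiine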